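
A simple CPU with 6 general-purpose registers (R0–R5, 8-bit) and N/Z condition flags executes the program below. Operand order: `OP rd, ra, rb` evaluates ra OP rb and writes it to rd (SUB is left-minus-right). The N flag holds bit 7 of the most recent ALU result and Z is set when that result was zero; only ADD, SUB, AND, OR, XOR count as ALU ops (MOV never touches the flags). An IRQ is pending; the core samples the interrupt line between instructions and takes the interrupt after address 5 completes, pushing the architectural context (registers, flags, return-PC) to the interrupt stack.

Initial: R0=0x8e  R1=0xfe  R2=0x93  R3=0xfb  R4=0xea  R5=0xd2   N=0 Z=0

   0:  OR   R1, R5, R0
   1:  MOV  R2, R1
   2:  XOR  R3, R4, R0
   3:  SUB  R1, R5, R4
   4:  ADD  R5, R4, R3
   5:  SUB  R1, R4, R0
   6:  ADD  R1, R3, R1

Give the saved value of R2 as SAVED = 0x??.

SAVED = 0xde

after  0: R0=0x8e R1=0xde R2=0x93 R3=0xfb R4=0xea R5=0xd2  N=1 Z=0
after  1: R0=0x8e R1=0xde R2=0xde R3=0xfb R4=0xea R5=0xd2  N=1 Z=0
after  2: R0=0x8e R1=0xde R2=0xde R3=0x64 R4=0xea R5=0xd2  N=0 Z=0
after  3: R0=0x8e R1=0xe8 R2=0xde R3=0x64 R4=0xea R5=0xd2  N=1 Z=0
after  4: R0=0x8e R1=0xe8 R2=0xde R3=0x64 R4=0xea R5=0x4e  N=0 Z=0
after  5: R0=0x8e R1=0x5c R2=0xde R3=0x64 R4=0xea R5=0x4e  N=0 Z=0
-- IRQ taken; context saved, return-PC = 6 --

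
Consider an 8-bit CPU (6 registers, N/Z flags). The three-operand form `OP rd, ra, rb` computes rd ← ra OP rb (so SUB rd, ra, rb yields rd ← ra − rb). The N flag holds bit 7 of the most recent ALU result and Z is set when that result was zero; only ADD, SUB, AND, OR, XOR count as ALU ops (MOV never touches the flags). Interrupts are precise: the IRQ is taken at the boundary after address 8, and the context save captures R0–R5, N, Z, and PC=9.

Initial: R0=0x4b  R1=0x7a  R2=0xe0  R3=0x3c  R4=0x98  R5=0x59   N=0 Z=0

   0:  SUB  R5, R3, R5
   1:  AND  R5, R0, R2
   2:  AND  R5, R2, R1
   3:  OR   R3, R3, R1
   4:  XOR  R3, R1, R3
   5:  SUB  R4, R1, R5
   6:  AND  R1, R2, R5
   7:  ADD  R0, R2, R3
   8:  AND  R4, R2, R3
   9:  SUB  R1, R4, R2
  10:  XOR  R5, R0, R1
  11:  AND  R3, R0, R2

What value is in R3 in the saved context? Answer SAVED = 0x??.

SAVED = 0x04

after  0: R0=0x4b R1=0x7a R2=0xe0 R3=0x3c R4=0x98 R5=0xe3  N=1 Z=0
after  1: R0=0x4b R1=0x7a R2=0xe0 R3=0x3c R4=0x98 R5=0x40  N=0 Z=0
after  2: R0=0x4b R1=0x7a R2=0xe0 R3=0x3c R4=0x98 R5=0x60  N=0 Z=0
after  3: R0=0x4b R1=0x7a R2=0xe0 R3=0x7e R4=0x98 R5=0x60  N=0 Z=0
after  4: R0=0x4b R1=0x7a R2=0xe0 R3=0x04 R4=0x98 R5=0x60  N=0 Z=0
after  5: R0=0x4b R1=0x7a R2=0xe0 R3=0x04 R4=0x1a R5=0x60  N=0 Z=0
after  6: R0=0x4b R1=0x60 R2=0xe0 R3=0x04 R4=0x1a R5=0x60  N=0 Z=0
after  7: R0=0xe4 R1=0x60 R2=0xe0 R3=0x04 R4=0x1a R5=0x60  N=1 Z=0
after  8: R0=0xe4 R1=0x60 R2=0xe0 R3=0x04 R4=0x00 R5=0x60  N=0 Z=1
-- IRQ taken; context saved, return-PC = 9 --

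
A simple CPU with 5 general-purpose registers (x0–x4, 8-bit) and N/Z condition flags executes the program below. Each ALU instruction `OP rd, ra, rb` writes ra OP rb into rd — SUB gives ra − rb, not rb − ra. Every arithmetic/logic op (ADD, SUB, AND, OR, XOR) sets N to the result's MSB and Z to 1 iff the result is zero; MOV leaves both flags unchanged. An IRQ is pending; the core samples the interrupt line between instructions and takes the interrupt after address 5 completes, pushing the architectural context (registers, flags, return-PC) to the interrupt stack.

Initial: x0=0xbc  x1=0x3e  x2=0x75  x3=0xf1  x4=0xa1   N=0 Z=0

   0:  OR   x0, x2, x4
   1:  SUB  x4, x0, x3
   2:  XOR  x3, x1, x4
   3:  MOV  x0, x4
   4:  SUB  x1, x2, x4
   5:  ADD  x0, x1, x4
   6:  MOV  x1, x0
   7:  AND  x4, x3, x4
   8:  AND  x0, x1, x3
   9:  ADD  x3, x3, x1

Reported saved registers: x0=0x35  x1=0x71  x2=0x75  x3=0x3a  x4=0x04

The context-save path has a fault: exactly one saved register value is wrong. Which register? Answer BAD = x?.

after  0: x0=0xf5 x1=0x3e x2=0x75 x3=0xf1 x4=0xa1  N=1 Z=0
after  1: x0=0xf5 x1=0x3e x2=0x75 x3=0xf1 x4=0x04  N=0 Z=0
after  2: x0=0xf5 x1=0x3e x2=0x75 x3=0x3a x4=0x04  N=0 Z=0
after  3: x0=0x04 x1=0x3e x2=0x75 x3=0x3a x4=0x04  N=0 Z=0
after  4: x0=0x04 x1=0x71 x2=0x75 x3=0x3a x4=0x04  N=0 Z=0
after  5: x0=0x75 x1=0x71 x2=0x75 x3=0x3a x4=0x04  N=0 Z=0
-- IRQ taken; context saved, return-PC = 6 --
mismatch: x0: reported 0x35 vs actual 0x75

BAD = x0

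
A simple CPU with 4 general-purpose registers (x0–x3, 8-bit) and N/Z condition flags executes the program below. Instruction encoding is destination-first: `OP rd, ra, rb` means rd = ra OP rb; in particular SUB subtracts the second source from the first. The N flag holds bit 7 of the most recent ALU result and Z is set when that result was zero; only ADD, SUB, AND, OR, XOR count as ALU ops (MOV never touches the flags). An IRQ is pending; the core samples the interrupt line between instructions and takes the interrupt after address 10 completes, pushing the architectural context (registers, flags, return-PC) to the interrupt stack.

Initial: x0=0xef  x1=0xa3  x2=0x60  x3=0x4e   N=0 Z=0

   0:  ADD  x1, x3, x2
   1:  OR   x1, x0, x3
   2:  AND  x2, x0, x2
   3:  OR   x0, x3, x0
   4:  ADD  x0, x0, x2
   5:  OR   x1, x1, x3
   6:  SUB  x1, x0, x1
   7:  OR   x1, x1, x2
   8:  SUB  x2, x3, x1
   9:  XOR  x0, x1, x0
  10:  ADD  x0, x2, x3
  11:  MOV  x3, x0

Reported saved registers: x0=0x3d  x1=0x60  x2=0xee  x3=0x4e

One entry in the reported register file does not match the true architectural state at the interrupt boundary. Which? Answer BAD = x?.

after  0: x0=0xef x1=0xae x2=0x60 x3=0x4e  N=1 Z=0
after  1: x0=0xef x1=0xef x2=0x60 x3=0x4e  N=1 Z=0
after  2: x0=0xef x1=0xef x2=0x60 x3=0x4e  N=0 Z=0
after  3: x0=0xef x1=0xef x2=0x60 x3=0x4e  N=1 Z=0
after  4: x0=0x4f x1=0xef x2=0x60 x3=0x4e  N=0 Z=0
after  5: x0=0x4f x1=0xef x2=0x60 x3=0x4e  N=1 Z=0
after  6: x0=0x4f x1=0x60 x2=0x60 x3=0x4e  N=0 Z=0
after  7: x0=0x4f x1=0x60 x2=0x60 x3=0x4e  N=0 Z=0
after  8: x0=0x4f x1=0x60 x2=0xee x3=0x4e  N=1 Z=0
after  9: x0=0x2f x1=0x60 x2=0xee x3=0x4e  N=0 Z=0
after 10: x0=0x3c x1=0x60 x2=0xee x3=0x4e  N=0 Z=0
-- IRQ taken; context saved, return-PC = 11 --
mismatch: x0: reported 0x3d vs actual 0x3c

BAD = x0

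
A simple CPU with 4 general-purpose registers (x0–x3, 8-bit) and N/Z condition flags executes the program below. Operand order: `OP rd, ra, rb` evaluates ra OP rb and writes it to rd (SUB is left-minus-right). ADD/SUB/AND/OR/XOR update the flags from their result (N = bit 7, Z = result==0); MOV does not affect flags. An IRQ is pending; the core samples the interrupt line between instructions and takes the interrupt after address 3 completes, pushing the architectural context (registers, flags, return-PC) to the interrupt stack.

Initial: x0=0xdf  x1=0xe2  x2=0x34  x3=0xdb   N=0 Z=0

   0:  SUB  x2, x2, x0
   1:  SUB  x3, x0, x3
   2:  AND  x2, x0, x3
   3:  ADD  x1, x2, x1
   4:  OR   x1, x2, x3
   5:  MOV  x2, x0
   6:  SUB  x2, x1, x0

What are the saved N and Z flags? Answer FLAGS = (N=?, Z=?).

FLAGS = (N=1, Z=0)

after  0: x0=0xdf x1=0xe2 x2=0x55 x3=0xdb  N=0 Z=0
after  1: x0=0xdf x1=0xe2 x2=0x55 x3=0x04  N=0 Z=0
after  2: x0=0xdf x1=0xe2 x2=0x04 x3=0x04  N=0 Z=0
after  3: x0=0xdf x1=0xe6 x2=0x04 x3=0x04  N=1 Z=0
-- IRQ taken; context saved, return-PC = 4 --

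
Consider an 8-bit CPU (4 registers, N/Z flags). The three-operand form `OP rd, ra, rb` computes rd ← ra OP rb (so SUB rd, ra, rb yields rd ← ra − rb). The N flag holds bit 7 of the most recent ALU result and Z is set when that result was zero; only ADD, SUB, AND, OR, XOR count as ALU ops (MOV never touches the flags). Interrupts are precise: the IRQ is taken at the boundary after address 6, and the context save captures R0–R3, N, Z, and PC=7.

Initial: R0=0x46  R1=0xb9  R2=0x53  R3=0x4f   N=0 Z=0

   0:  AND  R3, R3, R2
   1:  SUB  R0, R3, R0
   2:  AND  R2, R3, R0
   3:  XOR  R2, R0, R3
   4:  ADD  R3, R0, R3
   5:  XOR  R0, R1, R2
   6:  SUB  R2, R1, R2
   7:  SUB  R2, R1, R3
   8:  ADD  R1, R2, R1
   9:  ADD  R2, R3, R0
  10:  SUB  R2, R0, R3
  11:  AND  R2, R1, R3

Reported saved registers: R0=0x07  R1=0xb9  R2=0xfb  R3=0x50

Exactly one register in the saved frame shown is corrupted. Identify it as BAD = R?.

BAD = R3

after  0: R0=0x46 R1=0xb9 R2=0x53 R3=0x43  N=0 Z=0
after  1: R0=0xfd R1=0xb9 R2=0x53 R3=0x43  N=1 Z=0
after  2: R0=0xfd R1=0xb9 R2=0x41 R3=0x43  N=0 Z=0
after  3: R0=0xfd R1=0xb9 R2=0xbe R3=0x43  N=1 Z=0
after  4: R0=0xfd R1=0xb9 R2=0xbe R3=0x40  N=0 Z=0
after  5: R0=0x07 R1=0xb9 R2=0xbe R3=0x40  N=0 Z=0
after  6: R0=0x07 R1=0xb9 R2=0xfb R3=0x40  N=1 Z=0
-- IRQ taken; context saved, return-PC = 7 --
mismatch: R3: reported 0x50 vs actual 0x40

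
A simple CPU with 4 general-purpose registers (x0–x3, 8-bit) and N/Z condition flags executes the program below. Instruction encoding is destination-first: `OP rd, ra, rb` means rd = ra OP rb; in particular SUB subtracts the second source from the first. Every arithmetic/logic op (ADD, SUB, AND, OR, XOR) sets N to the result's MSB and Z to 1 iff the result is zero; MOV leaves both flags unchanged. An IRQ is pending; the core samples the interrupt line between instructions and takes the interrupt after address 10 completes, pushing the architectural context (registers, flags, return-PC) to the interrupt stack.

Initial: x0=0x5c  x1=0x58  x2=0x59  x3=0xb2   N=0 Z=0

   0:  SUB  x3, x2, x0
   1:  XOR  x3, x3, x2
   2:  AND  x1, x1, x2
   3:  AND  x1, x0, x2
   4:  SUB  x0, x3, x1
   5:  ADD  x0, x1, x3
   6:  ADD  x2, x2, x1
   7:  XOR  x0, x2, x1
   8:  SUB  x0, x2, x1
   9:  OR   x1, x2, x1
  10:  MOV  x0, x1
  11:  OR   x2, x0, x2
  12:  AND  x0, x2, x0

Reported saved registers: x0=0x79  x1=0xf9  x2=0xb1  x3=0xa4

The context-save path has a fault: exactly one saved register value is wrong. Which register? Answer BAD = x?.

after  0: x0=0x5c x1=0x58 x2=0x59 x3=0xfd  N=1 Z=0
after  1: x0=0x5c x1=0x58 x2=0x59 x3=0xa4  N=1 Z=0
after  2: x0=0x5c x1=0x58 x2=0x59 x3=0xa4  N=0 Z=0
after  3: x0=0x5c x1=0x58 x2=0x59 x3=0xa4  N=0 Z=0
after  4: x0=0x4c x1=0x58 x2=0x59 x3=0xa4  N=0 Z=0
after  5: x0=0xfc x1=0x58 x2=0x59 x3=0xa4  N=1 Z=0
after  6: x0=0xfc x1=0x58 x2=0xb1 x3=0xa4  N=1 Z=0
after  7: x0=0xe9 x1=0x58 x2=0xb1 x3=0xa4  N=1 Z=0
after  8: x0=0x59 x1=0x58 x2=0xb1 x3=0xa4  N=0 Z=0
after  9: x0=0x59 x1=0xf9 x2=0xb1 x3=0xa4  N=1 Z=0
after 10: x0=0xf9 x1=0xf9 x2=0xb1 x3=0xa4  N=1 Z=0
-- IRQ taken; context saved, return-PC = 11 --
mismatch: x0: reported 0x79 vs actual 0xf9

BAD = x0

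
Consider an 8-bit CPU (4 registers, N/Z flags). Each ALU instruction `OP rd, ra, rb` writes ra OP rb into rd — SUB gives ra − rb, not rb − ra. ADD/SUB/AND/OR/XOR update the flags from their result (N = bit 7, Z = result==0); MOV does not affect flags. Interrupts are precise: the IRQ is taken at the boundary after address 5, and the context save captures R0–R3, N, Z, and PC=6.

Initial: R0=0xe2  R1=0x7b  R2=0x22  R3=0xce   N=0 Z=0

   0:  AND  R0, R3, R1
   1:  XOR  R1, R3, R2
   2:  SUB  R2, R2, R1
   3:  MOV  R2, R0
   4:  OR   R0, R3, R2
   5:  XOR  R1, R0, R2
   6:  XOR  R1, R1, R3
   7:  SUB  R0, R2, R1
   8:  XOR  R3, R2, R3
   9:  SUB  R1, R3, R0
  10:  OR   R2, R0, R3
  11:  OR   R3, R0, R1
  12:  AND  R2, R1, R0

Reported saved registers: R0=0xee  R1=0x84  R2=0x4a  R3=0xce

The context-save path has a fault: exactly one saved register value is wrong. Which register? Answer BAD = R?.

after  0: R0=0x4a R1=0x7b R2=0x22 R3=0xce  N=0 Z=0
after  1: R0=0x4a R1=0xec R2=0x22 R3=0xce  N=1 Z=0
after  2: R0=0x4a R1=0xec R2=0x36 R3=0xce  N=0 Z=0
after  3: R0=0x4a R1=0xec R2=0x4a R3=0xce  N=0 Z=0
after  4: R0=0xce R1=0xec R2=0x4a R3=0xce  N=1 Z=0
after  5: R0=0xce R1=0x84 R2=0x4a R3=0xce  N=1 Z=0
-- IRQ taken; context saved, return-PC = 6 --
mismatch: R0: reported 0xee vs actual 0xce

BAD = R0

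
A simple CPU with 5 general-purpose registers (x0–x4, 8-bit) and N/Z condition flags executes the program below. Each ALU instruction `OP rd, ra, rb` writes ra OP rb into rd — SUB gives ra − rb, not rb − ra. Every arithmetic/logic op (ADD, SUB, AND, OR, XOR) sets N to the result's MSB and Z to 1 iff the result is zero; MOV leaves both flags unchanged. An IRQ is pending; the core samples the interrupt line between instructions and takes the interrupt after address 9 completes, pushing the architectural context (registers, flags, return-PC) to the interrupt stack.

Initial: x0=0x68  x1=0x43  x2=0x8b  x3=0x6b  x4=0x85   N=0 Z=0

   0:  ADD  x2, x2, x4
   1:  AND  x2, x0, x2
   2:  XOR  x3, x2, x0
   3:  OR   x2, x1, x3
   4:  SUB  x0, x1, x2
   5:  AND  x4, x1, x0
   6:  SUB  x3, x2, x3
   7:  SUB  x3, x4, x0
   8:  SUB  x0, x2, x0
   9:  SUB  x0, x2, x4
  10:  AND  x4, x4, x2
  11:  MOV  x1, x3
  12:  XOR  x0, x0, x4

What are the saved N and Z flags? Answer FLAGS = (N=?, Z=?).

FLAGS = (N=0, Z=0)

after  0: x0=0x68 x1=0x43 x2=0x10 x3=0x6b x4=0x85  N=0 Z=0
after  1: x0=0x68 x1=0x43 x2=0x00 x3=0x6b x4=0x85  N=0 Z=1
after  2: x0=0x68 x1=0x43 x2=0x00 x3=0x68 x4=0x85  N=0 Z=0
after  3: x0=0x68 x1=0x43 x2=0x6b x3=0x68 x4=0x85  N=0 Z=0
after  4: x0=0xd8 x1=0x43 x2=0x6b x3=0x68 x4=0x85  N=1 Z=0
after  5: x0=0xd8 x1=0x43 x2=0x6b x3=0x68 x4=0x40  N=0 Z=0
after  6: x0=0xd8 x1=0x43 x2=0x6b x3=0x03 x4=0x40  N=0 Z=0
after  7: x0=0xd8 x1=0x43 x2=0x6b x3=0x68 x4=0x40  N=0 Z=0
after  8: x0=0x93 x1=0x43 x2=0x6b x3=0x68 x4=0x40  N=1 Z=0
after  9: x0=0x2b x1=0x43 x2=0x6b x3=0x68 x4=0x40  N=0 Z=0
-- IRQ taken; context saved, return-PC = 10 --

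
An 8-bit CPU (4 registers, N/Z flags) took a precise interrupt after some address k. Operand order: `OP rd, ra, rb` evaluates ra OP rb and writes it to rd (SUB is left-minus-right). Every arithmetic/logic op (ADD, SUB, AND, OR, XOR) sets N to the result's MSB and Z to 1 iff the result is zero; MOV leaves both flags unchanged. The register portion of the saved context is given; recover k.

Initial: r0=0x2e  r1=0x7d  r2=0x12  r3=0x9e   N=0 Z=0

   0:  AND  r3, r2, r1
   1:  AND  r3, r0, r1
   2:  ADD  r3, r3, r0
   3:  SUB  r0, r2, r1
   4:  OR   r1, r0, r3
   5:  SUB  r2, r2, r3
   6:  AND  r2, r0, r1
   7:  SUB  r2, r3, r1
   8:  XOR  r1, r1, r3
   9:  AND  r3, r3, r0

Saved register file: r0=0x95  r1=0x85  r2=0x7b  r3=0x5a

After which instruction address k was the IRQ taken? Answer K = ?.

after  0: r0=0x2e r1=0x7d r2=0x12 r3=0x10  N=0 Z=0
after  1: r0=0x2e r1=0x7d r2=0x12 r3=0x2c  N=0 Z=0
after  2: r0=0x2e r1=0x7d r2=0x12 r3=0x5a  N=0 Z=0
after  3: r0=0x95 r1=0x7d r2=0x12 r3=0x5a  N=1 Z=0
after  4: r0=0x95 r1=0xdf r2=0x12 r3=0x5a  N=1 Z=0
after  5: r0=0x95 r1=0xdf r2=0xb8 r3=0x5a  N=1 Z=0
after  6: r0=0x95 r1=0xdf r2=0x95 r3=0x5a  N=1 Z=0
after  7: r0=0x95 r1=0xdf r2=0x7b r3=0x5a  N=0 Z=0
after  8: r0=0x95 r1=0x85 r2=0x7b r3=0x5a  N=1 Z=0
-- IRQ taken; context saved, return-PC = 9 --

K = 8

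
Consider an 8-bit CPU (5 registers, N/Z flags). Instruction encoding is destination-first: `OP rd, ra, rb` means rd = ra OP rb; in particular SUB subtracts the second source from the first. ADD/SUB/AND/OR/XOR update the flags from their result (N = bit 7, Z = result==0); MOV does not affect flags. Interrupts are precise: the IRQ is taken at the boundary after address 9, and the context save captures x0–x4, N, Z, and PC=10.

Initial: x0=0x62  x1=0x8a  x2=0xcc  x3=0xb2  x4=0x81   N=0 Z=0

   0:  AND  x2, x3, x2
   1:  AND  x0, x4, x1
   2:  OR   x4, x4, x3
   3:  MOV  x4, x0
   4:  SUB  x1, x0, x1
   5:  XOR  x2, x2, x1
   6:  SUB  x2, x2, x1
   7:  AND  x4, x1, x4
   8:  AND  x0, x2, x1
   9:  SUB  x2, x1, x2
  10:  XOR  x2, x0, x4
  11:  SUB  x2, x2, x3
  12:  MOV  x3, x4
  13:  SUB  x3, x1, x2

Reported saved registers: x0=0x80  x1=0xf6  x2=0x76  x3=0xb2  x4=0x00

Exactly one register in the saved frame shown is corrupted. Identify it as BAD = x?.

BAD = x4

after  0: x0=0x62 x1=0x8a x2=0x80 x3=0xb2 x4=0x81  N=1 Z=0
after  1: x0=0x80 x1=0x8a x2=0x80 x3=0xb2 x4=0x81  N=1 Z=0
after  2: x0=0x80 x1=0x8a x2=0x80 x3=0xb2 x4=0xb3  N=1 Z=0
after  3: x0=0x80 x1=0x8a x2=0x80 x3=0xb2 x4=0x80  N=1 Z=0
after  4: x0=0x80 x1=0xf6 x2=0x80 x3=0xb2 x4=0x80  N=1 Z=0
after  5: x0=0x80 x1=0xf6 x2=0x76 x3=0xb2 x4=0x80  N=0 Z=0
after  6: x0=0x80 x1=0xf6 x2=0x80 x3=0xb2 x4=0x80  N=1 Z=0
after  7: x0=0x80 x1=0xf6 x2=0x80 x3=0xb2 x4=0x80  N=1 Z=0
after  8: x0=0x80 x1=0xf6 x2=0x80 x3=0xb2 x4=0x80  N=1 Z=0
after  9: x0=0x80 x1=0xf6 x2=0x76 x3=0xb2 x4=0x80  N=0 Z=0
-- IRQ taken; context saved, return-PC = 10 --
mismatch: x4: reported 0x00 vs actual 0x80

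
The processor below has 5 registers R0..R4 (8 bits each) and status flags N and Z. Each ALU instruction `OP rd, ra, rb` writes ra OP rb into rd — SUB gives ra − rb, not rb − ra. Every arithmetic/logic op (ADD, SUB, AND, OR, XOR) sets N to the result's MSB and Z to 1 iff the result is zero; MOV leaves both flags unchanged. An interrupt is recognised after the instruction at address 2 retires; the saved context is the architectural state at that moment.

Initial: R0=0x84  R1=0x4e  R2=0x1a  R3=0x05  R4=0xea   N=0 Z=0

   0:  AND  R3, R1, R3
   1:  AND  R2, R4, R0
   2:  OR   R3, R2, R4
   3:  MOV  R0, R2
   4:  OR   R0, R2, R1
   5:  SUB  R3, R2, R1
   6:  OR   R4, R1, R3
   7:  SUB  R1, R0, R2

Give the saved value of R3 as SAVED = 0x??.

SAVED = 0xea

after  0: R0=0x84 R1=0x4e R2=0x1a R3=0x04 R4=0xea  N=0 Z=0
after  1: R0=0x84 R1=0x4e R2=0x80 R3=0x04 R4=0xea  N=1 Z=0
after  2: R0=0x84 R1=0x4e R2=0x80 R3=0xea R4=0xea  N=1 Z=0
-- IRQ taken; context saved, return-PC = 3 --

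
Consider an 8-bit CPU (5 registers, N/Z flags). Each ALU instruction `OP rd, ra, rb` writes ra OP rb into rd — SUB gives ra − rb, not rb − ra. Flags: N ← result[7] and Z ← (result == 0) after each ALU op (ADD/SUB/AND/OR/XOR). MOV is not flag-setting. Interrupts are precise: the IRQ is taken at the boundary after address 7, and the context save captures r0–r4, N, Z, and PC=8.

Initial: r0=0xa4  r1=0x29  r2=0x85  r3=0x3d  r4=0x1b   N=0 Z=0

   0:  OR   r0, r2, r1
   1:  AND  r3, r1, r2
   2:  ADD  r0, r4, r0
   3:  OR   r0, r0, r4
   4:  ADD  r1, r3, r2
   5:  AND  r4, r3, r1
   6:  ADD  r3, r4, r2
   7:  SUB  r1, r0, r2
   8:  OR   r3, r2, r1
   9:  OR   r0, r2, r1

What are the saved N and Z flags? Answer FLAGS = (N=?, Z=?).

FLAGS = (N=0, Z=0)

after  0: r0=0xad r1=0x29 r2=0x85 r3=0x3d r4=0x1b  N=1 Z=0
after  1: r0=0xad r1=0x29 r2=0x85 r3=0x01 r4=0x1b  N=0 Z=0
after  2: r0=0xc8 r1=0x29 r2=0x85 r3=0x01 r4=0x1b  N=1 Z=0
after  3: r0=0xdb r1=0x29 r2=0x85 r3=0x01 r4=0x1b  N=1 Z=0
after  4: r0=0xdb r1=0x86 r2=0x85 r3=0x01 r4=0x1b  N=1 Z=0
after  5: r0=0xdb r1=0x86 r2=0x85 r3=0x01 r4=0x00  N=0 Z=1
after  6: r0=0xdb r1=0x86 r2=0x85 r3=0x85 r4=0x00  N=1 Z=0
after  7: r0=0xdb r1=0x56 r2=0x85 r3=0x85 r4=0x00  N=0 Z=0
-- IRQ taken; context saved, return-PC = 8 --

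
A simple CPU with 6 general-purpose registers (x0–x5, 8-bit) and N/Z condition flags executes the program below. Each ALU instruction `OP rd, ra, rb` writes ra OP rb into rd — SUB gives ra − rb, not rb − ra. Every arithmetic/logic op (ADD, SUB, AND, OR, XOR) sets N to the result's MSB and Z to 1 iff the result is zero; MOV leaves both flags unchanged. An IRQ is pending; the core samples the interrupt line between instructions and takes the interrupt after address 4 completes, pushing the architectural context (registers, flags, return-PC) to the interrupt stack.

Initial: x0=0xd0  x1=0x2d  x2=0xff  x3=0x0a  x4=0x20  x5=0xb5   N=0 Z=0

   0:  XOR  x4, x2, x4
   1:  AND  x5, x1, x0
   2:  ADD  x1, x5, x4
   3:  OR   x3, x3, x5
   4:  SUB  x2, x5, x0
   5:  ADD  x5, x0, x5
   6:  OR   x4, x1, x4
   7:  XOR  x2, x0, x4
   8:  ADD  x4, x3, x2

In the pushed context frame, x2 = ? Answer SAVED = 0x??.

SAVED = 0x30

after  0: x0=0xd0 x1=0x2d x2=0xff x3=0x0a x4=0xdf x5=0xb5  N=1 Z=0
after  1: x0=0xd0 x1=0x2d x2=0xff x3=0x0a x4=0xdf x5=0x00  N=0 Z=1
after  2: x0=0xd0 x1=0xdf x2=0xff x3=0x0a x4=0xdf x5=0x00  N=1 Z=0
after  3: x0=0xd0 x1=0xdf x2=0xff x3=0x0a x4=0xdf x5=0x00  N=0 Z=0
after  4: x0=0xd0 x1=0xdf x2=0x30 x3=0x0a x4=0xdf x5=0x00  N=0 Z=0
-- IRQ taken; context saved, return-PC = 5 --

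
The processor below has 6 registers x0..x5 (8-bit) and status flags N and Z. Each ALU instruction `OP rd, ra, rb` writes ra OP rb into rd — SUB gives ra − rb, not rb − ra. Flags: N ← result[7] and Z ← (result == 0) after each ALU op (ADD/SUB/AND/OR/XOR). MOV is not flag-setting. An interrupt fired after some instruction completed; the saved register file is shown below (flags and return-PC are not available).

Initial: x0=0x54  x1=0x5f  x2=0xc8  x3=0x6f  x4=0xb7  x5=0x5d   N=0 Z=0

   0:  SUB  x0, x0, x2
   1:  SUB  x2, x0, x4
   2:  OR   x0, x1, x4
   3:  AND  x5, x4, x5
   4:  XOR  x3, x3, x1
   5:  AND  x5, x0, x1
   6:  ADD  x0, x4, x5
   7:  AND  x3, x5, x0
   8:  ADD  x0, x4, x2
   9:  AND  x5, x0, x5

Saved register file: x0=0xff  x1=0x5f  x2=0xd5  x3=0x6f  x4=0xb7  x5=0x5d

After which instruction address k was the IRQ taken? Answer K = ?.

K = 2

after  0: x0=0x8c x1=0x5f x2=0xc8 x3=0x6f x4=0xb7 x5=0x5d  N=1 Z=0
after  1: x0=0x8c x1=0x5f x2=0xd5 x3=0x6f x4=0xb7 x5=0x5d  N=1 Z=0
after  2: x0=0xff x1=0x5f x2=0xd5 x3=0x6f x4=0xb7 x5=0x5d  N=1 Z=0
-- IRQ taken; context saved, return-PC = 3 --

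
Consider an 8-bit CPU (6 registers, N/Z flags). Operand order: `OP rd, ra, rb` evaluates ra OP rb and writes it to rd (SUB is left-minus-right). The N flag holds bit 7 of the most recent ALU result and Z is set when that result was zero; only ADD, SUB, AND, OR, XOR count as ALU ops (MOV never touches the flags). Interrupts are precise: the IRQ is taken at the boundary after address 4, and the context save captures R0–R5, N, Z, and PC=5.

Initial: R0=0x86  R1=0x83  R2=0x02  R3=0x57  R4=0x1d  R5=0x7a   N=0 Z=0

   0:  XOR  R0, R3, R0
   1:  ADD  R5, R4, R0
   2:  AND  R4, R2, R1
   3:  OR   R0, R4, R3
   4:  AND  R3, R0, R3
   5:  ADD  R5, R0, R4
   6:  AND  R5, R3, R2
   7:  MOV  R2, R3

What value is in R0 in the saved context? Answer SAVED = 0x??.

after  0: R0=0xd1 R1=0x83 R2=0x02 R3=0x57 R4=0x1d R5=0x7a  N=1 Z=0
after  1: R0=0xd1 R1=0x83 R2=0x02 R3=0x57 R4=0x1d R5=0xee  N=1 Z=0
after  2: R0=0xd1 R1=0x83 R2=0x02 R3=0x57 R4=0x02 R5=0xee  N=0 Z=0
after  3: R0=0x57 R1=0x83 R2=0x02 R3=0x57 R4=0x02 R5=0xee  N=0 Z=0
after  4: R0=0x57 R1=0x83 R2=0x02 R3=0x57 R4=0x02 R5=0xee  N=0 Z=0
-- IRQ taken; context saved, return-PC = 5 --

SAVED = 0x57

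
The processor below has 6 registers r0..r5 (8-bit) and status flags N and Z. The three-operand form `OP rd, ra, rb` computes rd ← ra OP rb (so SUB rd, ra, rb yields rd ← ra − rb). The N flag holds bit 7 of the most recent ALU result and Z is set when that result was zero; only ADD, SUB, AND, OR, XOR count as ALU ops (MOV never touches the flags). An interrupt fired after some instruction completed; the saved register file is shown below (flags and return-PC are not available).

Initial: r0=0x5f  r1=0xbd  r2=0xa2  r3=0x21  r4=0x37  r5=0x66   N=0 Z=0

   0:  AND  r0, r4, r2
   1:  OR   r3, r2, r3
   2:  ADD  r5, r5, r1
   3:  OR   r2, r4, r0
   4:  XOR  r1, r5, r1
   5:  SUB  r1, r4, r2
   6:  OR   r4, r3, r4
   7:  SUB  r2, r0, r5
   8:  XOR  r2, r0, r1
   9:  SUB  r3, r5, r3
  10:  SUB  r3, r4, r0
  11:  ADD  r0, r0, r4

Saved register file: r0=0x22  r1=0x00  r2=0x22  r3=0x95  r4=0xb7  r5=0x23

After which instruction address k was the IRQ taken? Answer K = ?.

K = 10

after  0: r0=0x22 r1=0xbd r2=0xa2 r3=0x21 r4=0x37 r5=0x66  N=0 Z=0
after  1: r0=0x22 r1=0xbd r2=0xa2 r3=0xa3 r4=0x37 r5=0x66  N=1 Z=0
after  2: r0=0x22 r1=0xbd r2=0xa2 r3=0xa3 r4=0x37 r5=0x23  N=0 Z=0
after  3: r0=0x22 r1=0xbd r2=0x37 r3=0xa3 r4=0x37 r5=0x23  N=0 Z=0
after  4: r0=0x22 r1=0x9e r2=0x37 r3=0xa3 r4=0x37 r5=0x23  N=1 Z=0
after  5: r0=0x22 r1=0x00 r2=0x37 r3=0xa3 r4=0x37 r5=0x23  N=0 Z=1
after  6: r0=0x22 r1=0x00 r2=0x37 r3=0xa3 r4=0xb7 r5=0x23  N=1 Z=0
after  7: r0=0x22 r1=0x00 r2=0xff r3=0xa3 r4=0xb7 r5=0x23  N=1 Z=0
after  8: r0=0x22 r1=0x00 r2=0x22 r3=0xa3 r4=0xb7 r5=0x23  N=0 Z=0
after  9: r0=0x22 r1=0x00 r2=0x22 r3=0x80 r4=0xb7 r5=0x23  N=1 Z=0
after 10: r0=0x22 r1=0x00 r2=0x22 r3=0x95 r4=0xb7 r5=0x23  N=1 Z=0
-- IRQ taken; context saved, return-PC = 11 --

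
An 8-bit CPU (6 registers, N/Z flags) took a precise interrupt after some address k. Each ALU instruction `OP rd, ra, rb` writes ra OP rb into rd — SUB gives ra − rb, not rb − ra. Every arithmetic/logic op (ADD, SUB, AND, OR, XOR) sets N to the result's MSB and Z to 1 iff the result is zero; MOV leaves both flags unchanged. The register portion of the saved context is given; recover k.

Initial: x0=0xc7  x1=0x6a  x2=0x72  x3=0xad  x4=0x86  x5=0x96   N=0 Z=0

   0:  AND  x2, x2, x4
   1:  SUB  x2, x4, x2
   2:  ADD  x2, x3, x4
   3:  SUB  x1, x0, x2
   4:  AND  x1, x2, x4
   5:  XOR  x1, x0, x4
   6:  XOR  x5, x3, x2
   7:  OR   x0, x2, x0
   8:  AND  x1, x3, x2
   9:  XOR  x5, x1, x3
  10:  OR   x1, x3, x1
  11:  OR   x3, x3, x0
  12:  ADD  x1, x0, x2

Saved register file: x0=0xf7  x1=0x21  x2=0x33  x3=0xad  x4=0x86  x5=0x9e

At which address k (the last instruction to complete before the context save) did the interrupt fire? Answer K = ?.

K = 8

after  0: x0=0xc7 x1=0x6a x2=0x02 x3=0xad x4=0x86 x5=0x96  N=0 Z=0
after  1: x0=0xc7 x1=0x6a x2=0x84 x3=0xad x4=0x86 x5=0x96  N=1 Z=0
after  2: x0=0xc7 x1=0x6a x2=0x33 x3=0xad x4=0x86 x5=0x96  N=0 Z=0
after  3: x0=0xc7 x1=0x94 x2=0x33 x3=0xad x4=0x86 x5=0x96  N=1 Z=0
after  4: x0=0xc7 x1=0x02 x2=0x33 x3=0xad x4=0x86 x5=0x96  N=0 Z=0
after  5: x0=0xc7 x1=0x41 x2=0x33 x3=0xad x4=0x86 x5=0x96  N=0 Z=0
after  6: x0=0xc7 x1=0x41 x2=0x33 x3=0xad x4=0x86 x5=0x9e  N=1 Z=0
after  7: x0=0xf7 x1=0x41 x2=0x33 x3=0xad x4=0x86 x5=0x9e  N=1 Z=0
after  8: x0=0xf7 x1=0x21 x2=0x33 x3=0xad x4=0x86 x5=0x9e  N=0 Z=0
-- IRQ taken; context saved, return-PC = 9 --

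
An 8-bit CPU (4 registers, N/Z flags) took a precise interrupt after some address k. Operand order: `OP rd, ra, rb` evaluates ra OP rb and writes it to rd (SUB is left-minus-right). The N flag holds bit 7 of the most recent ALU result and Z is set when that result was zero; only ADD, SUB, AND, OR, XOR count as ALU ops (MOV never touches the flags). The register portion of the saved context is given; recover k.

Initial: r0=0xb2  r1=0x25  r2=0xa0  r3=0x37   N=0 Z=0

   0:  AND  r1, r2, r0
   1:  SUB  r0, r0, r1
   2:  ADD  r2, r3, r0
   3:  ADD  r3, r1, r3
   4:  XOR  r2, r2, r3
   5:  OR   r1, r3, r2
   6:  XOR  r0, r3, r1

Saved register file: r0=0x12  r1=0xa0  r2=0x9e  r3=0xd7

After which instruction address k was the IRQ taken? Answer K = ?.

after  0: r0=0xb2 r1=0xa0 r2=0xa0 r3=0x37  N=1 Z=0
after  1: r0=0x12 r1=0xa0 r2=0xa0 r3=0x37  N=0 Z=0
after  2: r0=0x12 r1=0xa0 r2=0x49 r3=0x37  N=0 Z=0
after  3: r0=0x12 r1=0xa0 r2=0x49 r3=0xd7  N=1 Z=0
after  4: r0=0x12 r1=0xa0 r2=0x9e r3=0xd7  N=1 Z=0
-- IRQ taken; context saved, return-PC = 5 --

K = 4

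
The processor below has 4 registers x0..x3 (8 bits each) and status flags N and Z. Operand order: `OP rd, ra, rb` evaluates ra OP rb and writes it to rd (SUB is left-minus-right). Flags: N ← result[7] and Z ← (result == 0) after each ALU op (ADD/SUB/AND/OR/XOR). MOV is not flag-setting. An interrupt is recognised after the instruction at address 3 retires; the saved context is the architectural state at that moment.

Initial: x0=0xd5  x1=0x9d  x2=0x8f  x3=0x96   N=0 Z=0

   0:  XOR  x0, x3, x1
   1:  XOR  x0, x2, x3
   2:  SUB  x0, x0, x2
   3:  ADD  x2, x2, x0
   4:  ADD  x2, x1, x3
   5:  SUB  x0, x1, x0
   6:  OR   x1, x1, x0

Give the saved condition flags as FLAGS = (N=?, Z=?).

after  0: x0=0x0b x1=0x9d x2=0x8f x3=0x96  N=0 Z=0
after  1: x0=0x19 x1=0x9d x2=0x8f x3=0x96  N=0 Z=0
after  2: x0=0x8a x1=0x9d x2=0x8f x3=0x96  N=1 Z=0
after  3: x0=0x8a x1=0x9d x2=0x19 x3=0x96  N=0 Z=0
-- IRQ taken; context saved, return-PC = 4 --

FLAGS = (N=0, Z=0)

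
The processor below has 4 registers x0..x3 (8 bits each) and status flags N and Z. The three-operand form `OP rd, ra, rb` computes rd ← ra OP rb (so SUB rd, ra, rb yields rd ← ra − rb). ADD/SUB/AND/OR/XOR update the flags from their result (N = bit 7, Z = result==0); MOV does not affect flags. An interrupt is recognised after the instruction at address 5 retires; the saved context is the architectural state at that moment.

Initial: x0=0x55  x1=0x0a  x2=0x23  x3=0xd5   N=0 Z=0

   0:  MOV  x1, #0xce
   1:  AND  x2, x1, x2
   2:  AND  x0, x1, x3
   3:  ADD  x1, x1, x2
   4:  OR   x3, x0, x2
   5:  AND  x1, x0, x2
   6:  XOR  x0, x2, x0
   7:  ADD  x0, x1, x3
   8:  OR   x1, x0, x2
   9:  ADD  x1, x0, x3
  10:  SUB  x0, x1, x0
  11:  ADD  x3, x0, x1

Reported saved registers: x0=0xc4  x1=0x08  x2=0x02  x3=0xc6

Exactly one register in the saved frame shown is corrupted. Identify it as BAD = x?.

after  0: x0=0x55 x1=0xce x2=0x23 x3=0xd5  N=0 Z=0
after  1: x0=0x55 x1=0xce x2=0x02 x3=0xd5  N=0 Z=0
after  2: x0=0xc4 x1=0xce x2=0x02 x3=0xd5  N=1 Z=0
after  3: x0=0xc4 x1=0xd0 x2=0x02 x3=0xd5  N=1 Z=0
after  4: x0=0xc4 x1=0xd0 x2=0x02 x3=0xc6  N=1 Z=0
after  5: x0=0xc4 x1=0x00 x2=0x02 x3=0xc6  N=0 Z=1
-- IRQ taken; context saved, return-PC = 6 --
mismatch: x1: reported 0x08 vs actual 0x00

BAD = x1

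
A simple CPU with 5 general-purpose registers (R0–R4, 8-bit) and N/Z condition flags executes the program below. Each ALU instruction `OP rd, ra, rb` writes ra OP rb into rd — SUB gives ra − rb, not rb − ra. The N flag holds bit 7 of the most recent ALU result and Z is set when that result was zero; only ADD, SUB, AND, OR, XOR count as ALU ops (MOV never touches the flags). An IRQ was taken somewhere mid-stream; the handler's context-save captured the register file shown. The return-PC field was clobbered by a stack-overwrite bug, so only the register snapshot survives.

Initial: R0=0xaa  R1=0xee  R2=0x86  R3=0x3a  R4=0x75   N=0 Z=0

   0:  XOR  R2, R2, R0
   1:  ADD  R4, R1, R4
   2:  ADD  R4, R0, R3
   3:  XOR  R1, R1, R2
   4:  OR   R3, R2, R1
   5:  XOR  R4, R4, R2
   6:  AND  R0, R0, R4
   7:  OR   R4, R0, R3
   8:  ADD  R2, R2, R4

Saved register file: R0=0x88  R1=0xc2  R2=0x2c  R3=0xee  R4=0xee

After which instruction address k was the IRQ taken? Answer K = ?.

K = 7

after  0: R0=0xaa R1=0xee R2=0x2c R3=0x3a R4=0x75  N=0 Z=0
after  1: R0=0xaa R1=0xee R2=0x2c R3=0x3a R4=0x63  N=0 Z=0
after  2: R0=0xaa R1=0xee R2=0x2c R3=0x3a R4=0xe4  N=1 Z=0
after  3: R0=0xaa R1=0xc2 R2=0x2c R3=0x3a R4=0xe4  N=1 Z=0
after  4: R0=0xaa R1=0xc2 R2=0x2c R3=0xee R4=0xe4  N=1 Z=0
after  5: R0=0xaa R1=0xc2 R2=0x2c R3=0xee R4=0xc8  N=1 Z=0
after  6: R0=0x88 R1=0xc2 R2=0x2c R3=0xee R4=0xc8  N=1 Z=0
after  7: R0=0x88 R1=0xc2 R2=0x2c R3=0xee R4=0xee  N=1 Z=0
-- IRQ taken; context saved, return-PC = 8 --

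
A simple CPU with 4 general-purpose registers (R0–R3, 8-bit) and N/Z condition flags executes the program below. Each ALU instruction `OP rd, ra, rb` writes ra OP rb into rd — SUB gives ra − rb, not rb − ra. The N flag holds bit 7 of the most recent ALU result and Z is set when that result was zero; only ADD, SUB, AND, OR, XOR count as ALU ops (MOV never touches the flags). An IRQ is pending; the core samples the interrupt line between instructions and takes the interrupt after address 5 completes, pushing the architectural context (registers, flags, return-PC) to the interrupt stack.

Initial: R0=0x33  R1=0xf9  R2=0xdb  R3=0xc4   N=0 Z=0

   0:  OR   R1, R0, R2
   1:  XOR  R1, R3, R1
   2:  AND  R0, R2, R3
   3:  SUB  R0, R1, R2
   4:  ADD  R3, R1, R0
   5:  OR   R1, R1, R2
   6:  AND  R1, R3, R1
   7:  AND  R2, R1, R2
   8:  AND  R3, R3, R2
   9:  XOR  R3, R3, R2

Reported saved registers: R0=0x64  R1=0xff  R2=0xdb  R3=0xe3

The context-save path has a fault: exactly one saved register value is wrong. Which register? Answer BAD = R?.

BAD = R3

after  0: R0=0x33 R1=0xfb R2=0xdb R3=0xc4  N=1 Z=0
after  1: R0=0x33 R1=0x3f R2=0xdb R3=0xc4  N=0 Z=0
after  2: R0=0xc0 R1=0x3f R2=0xdb R3=0xc4  N=1 Z=0
after  3: R0=0x64 R1=0x3f R2=0xdb R3=0xc4  N=0 Z=0
after  4: R0=0x64 R1=0x3f R2=0xdb R3=0xa3  N=1 Z=0
after  5: R0=0x64 R1=0xff R2=0xdb R3=0xa3  N=1 Z=0
-- IRQ taken; context saved, return-PC = 6 --
mismatch: R3: reported 0xe3 vs actual 0xa3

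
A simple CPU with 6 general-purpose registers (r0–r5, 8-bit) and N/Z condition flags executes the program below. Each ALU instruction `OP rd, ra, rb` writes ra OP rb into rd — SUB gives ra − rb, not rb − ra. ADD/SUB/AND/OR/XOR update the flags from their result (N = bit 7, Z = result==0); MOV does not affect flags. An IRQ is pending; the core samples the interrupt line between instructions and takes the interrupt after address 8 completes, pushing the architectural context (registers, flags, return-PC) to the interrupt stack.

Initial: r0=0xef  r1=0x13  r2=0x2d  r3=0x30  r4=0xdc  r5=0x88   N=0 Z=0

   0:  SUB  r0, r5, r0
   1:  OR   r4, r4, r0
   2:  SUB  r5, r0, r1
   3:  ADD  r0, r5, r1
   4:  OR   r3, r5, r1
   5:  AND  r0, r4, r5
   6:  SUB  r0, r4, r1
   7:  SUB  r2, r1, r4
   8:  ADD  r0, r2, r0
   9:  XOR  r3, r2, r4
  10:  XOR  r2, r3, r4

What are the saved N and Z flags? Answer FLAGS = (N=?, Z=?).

FLAGS = (N=0, Z=1)

after  0: r0=0x99 r1=0x13 r2=0x2d r3=0x30 r4=0xdc r5=0x88  N=1 Z=0
after  1: r0=0x99 r1=0x13 r2=0x2d r3=0x30 r4=0xdd r5=0x88  N=1 Z=0
after  2: r0=0x99 r1=0x13 r2=0x2d r3=0x30 r4=0xdd r5=0x86  N=1 Z=0
after  3: r0=0x99 r1=0x13 r2=0x2d r3=0x30 r4=0xdd r5=0x86  N=1 Z=0
after  4: r0=0x99 r1=0x13 r2=0x2d r3=0x97 r4=0xdd r5=0x86  N=1 Z=0
after  5: r0=0x84 r1=0x13 r2=0x2d r3=0x97 r4=0xdd r5=0x86  N=1 Z=0
after  6: r0=0xca r1=0x13 r2=0x2d r3=0x97 r4=0xdd r5=0x86  N=1 Z=0
after  7: r0=0xca r1=0x13 r2=0x36 r3=0x97 r4=0xdd r5=0x86  N=0 Z=0
after  8: r0=0x00 r1=0x13 r2=0x36 r3=0x97 r4=0xdd r5=0x86  N=0 Z=1
-- IRQ taken; context saved, return-PC = 9 --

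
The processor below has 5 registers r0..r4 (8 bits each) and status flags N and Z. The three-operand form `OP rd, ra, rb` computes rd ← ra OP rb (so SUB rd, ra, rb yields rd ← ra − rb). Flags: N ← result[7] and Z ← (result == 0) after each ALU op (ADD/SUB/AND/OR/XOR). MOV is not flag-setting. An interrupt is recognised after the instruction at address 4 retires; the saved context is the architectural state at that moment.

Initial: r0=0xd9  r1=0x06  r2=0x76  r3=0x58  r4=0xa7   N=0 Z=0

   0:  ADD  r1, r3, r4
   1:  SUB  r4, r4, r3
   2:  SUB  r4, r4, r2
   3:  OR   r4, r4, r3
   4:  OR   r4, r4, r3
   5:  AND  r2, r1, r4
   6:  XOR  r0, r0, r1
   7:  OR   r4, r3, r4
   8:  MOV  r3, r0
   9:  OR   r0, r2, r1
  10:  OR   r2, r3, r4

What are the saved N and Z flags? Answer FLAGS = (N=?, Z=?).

after  0: r0=0xd9 r1=0xff r2=0x76 r3=0x58 r4=0xa7  N=1 Z=0
after  1: r0=0xd9 r1=0xff r2=0x76 r3=0x58 r4=0x4f  N=0 Z=0
after  2: r0=0xd9 r1=0xff r2=0x76 r3=0x58 r4=0xd9  N=1 Z=0
after  3: r0=0xd9 r1=0xff r2=0x76 r3=0x58 r4=0xd9  N=1 Z=0
after  4: r0=0xd9 r1=0xff r2=0x76 r3=0x58 r4=0xd9  N=1 Z=0
-- IRQ taken; context saved, return-PC = 5 --

FLAGS = (N=1, Z=0)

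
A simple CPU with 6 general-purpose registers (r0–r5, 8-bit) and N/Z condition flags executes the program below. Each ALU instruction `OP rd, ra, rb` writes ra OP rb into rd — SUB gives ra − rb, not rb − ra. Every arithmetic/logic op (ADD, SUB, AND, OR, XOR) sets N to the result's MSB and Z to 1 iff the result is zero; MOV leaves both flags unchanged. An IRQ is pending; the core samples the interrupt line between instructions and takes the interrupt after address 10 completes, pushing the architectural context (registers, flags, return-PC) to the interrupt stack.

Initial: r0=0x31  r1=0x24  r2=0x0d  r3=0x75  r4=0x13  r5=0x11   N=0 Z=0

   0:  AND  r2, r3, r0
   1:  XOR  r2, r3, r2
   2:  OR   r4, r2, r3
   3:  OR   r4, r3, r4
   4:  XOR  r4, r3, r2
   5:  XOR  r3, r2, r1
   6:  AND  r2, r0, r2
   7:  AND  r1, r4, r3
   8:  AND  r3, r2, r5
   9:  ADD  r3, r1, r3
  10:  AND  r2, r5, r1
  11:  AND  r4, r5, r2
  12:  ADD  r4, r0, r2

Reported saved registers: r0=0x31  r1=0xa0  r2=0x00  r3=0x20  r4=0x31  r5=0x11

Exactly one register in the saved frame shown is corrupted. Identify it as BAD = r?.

BAD = r1

after  0: r0=0x31 r1=0x24 r2=0x31 r3=0x75 r4=0x13 r5=0x11  N=0 Z=0
after  1: r0=0x31 r1=0x24 r2=0x44 r3=0x75 r4=0x13 r5=0x11  N=0 Z=0
after  2: r0=0x31 r1=0x24 r2=0x44 r3=0x75 r4=0x75 r5=0x11  N=0 Z=0
after  3: r0=0x31 r1=0x24 r2=0x44 r3=0x75 r4=0x75 r5=0x11  N=0 Z=0
after  4: r0=0x31 r1=0x24 r2=0x44 r3=0x75 r4=0x31 r5=0x11  N=0 Z=0
after  5: r0=0x31 r1=0x24 r2=0x44 r3=0x60 r4=0x31 r5=0x11  N=0 Z=0
after  6: r0=0x31 r1=0x24 r2=0x00 r3=0x60 r4=0x31 r5=0x11  N=0 Z=1
after  7: r0=0x31 r1=0x20 r2=0x00 r3=0x60 r4=0x31 r5=0x11  N=0 Z=0
after  8: r0=0x31 r1=0x20 r2=0x00 r3=0x00 r4=0x31 r5=0x11  N=0 Z=1
after  9: r0=0x31 r1=0x20 r2=0x00 r3=0x20 r4=0x31 r5=0x11  N=0 Z=0
after 10: r0=0x31 r1=0x20 r2=0x00 r3=0x20 r4=0x31 r5=0x11  N=0 Z=1
-- IRQ taken; context saved, return-PC = 11 --
mismatch: r1: reported 0xa0 vs actual 0x20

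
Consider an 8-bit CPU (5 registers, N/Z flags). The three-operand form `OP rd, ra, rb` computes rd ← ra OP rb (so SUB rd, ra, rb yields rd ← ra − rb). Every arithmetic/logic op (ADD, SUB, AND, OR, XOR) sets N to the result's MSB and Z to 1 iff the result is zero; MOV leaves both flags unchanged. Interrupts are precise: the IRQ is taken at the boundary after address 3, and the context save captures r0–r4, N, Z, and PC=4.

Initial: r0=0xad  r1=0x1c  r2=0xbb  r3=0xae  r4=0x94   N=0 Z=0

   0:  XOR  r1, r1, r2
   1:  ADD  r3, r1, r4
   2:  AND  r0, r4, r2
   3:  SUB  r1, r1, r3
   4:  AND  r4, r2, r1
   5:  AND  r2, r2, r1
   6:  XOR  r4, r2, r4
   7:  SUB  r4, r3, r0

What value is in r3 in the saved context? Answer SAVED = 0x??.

SAVED = 0x3b

after  0: r0=0xad r1=0xa7 r2=0xbb r3=0xae r4=0x94  N=1 Z=0
after  1: r0=0xad r1=0xa7 r2=0xbb r3=0x3b r4=0x94  N=0 Z=0
after  2: r0=0x90 r1=0xa7 r2=0xbb r3=0x3b r4=0x94  N=1 Z=0
after  3: r0=0x90 r1=0x6c r2=0xbb r3=0x3b r4=0x94  N=0 Z=0
-- IRQ taken; context saved, return-PC = 4 --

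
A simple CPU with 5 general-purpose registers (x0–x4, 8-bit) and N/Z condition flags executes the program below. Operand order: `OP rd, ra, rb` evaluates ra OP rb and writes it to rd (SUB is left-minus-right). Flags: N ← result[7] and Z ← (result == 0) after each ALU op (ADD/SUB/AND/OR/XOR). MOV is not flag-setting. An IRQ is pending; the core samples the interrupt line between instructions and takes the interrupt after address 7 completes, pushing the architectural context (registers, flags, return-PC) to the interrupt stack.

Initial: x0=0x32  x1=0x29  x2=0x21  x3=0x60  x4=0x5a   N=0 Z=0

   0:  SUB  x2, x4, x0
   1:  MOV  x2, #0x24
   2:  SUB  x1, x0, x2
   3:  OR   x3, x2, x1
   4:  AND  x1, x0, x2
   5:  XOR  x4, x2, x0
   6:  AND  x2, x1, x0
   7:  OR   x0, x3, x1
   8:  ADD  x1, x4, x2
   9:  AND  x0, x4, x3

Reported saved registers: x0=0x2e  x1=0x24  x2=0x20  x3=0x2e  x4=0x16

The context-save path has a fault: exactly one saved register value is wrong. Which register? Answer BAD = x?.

after  0: x0=0x32 x1=0x29 x2=0x28 x3=0x60 x4=0x5a  N=0 Z=0
after  1: x0=0x32 x1=0x29 x2=0x24 x3=0x60 x4=0x5a  N=0 Z=0
after  2: x0=0x32 x1=0x0e x2=0x24 x3=0x60 x4=0x5a  N=0 Z=0
after  3: x0=0x32 x1=0x0e x2=0x24 x3=0x2e x4=0x5a  N=0 Z=0
after  4: x0=0x32 x1=0x20 x2=0x24 x3=0x2e x4=0x5a  N=0 Z=0
after  5: x0=0x32 x1=0x20 x2=0x24 x3=0x2e x4=0x16  N=0 Z=0
after  6: x0=0x32 x1=0x20 x2=0x20 x3=0x2e x4=0x16  N=0 Z=0
after  7: x0=0x2e x1=0x20 x2=0x20 x3=0x2e x4=0x16  N=0 Z=0
-- IRQ taken; context saved, return-PC = 8 --
mismatch: x1: reported 0x24 vs actual 0x20

BAD = x1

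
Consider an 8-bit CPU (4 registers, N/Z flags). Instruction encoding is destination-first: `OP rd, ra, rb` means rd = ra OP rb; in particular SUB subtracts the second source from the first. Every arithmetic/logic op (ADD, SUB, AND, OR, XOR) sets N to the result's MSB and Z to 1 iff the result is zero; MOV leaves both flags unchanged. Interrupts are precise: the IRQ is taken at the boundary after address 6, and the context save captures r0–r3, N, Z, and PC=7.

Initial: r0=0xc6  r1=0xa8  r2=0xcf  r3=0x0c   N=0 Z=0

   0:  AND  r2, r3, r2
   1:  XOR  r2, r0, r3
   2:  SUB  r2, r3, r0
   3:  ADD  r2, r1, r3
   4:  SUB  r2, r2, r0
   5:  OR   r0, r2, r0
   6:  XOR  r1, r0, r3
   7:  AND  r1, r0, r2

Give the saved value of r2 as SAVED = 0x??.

after  0: r0=0xc6 r1=0xa8 r2=0x0c r3=0x0c  N=0 Z=0
after  1: r0=0xc6 r1=0xa8 r2=0xca r3=0x0c  N=1 Z=0
after  2: r0=0xc6 r1=0xa8 r2=0x46 r3=0x0c  N=0 Z=0
after  3: r0=0xc6 r1=0xa8 r2=0xb4 r3=0x0c  N=1 Z=0
after  4: r0=0xc6 r1=0xa8 r2=0xee r3=0x0c  N=1 Z=0
after  5: r0=0xee r1=0xa8 r2=0xee r3=0x0c  N=1 Z=0
after  6: r0=0xee r1=0xe2 r2=0xee r3=0x0c  N=1 Z=0
-- IRQ taken; context saved, return-PC = 7 --

SAVED = 0xee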